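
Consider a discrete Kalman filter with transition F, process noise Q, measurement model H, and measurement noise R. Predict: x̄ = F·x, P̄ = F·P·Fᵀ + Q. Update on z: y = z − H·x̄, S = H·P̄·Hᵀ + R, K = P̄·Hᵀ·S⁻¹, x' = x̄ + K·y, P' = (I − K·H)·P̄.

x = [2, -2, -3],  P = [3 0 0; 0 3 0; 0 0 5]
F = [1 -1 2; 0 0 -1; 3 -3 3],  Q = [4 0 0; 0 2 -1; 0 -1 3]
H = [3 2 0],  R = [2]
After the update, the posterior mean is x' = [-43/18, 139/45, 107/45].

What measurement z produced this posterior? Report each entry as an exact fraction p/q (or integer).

z = [-1]

x̄ = F·x = [-2, 3, 3]
P̄ = F·P·Fᵀ + Q = [30 -10 48; -10 7 -16; 48 -16 102]
S = H·P̄·Hᵀ + R = [180]
K = P̄·Hᵀ·S⁻¹ = [7/18; -4/45; 28/45]
x' − x̄ = [-7/18, 4/45, -28/45] = K·y
y = (KᵀK)⁻¹·Kᵀ·(x' − x̄) = [-1]
z = y + H·x̄ = [-1] + [0] = [-1]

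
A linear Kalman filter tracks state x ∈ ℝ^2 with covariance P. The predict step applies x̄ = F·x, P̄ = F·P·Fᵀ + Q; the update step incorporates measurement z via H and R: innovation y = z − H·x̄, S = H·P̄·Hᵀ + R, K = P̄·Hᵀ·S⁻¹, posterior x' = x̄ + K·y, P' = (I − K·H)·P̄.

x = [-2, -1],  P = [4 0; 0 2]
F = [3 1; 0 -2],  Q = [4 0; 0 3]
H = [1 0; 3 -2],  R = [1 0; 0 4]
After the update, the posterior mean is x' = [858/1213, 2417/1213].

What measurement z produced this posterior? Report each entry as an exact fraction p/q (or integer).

z = [1, -2]

x̄ = F·x = [-7, 2]
P̄ = F·P·Fᵀ + Q = [42 -4; -4 11]
S = H·P̄·Hᵀ + R = [43 134; 134 474]
K = P̄·Hᵀ·S⁻¹ = [976/1213 67/1213; 1330/1213 -463/1213]
x' − x̄ = [9349/1213, -9/1213] = K·y
y = (KᵀK)⁻¹·Kᵀ·(x' − x̄) = [8, 23]
z = y + H·x̄ = [8, 23] + [-7, -25] = [1, -2]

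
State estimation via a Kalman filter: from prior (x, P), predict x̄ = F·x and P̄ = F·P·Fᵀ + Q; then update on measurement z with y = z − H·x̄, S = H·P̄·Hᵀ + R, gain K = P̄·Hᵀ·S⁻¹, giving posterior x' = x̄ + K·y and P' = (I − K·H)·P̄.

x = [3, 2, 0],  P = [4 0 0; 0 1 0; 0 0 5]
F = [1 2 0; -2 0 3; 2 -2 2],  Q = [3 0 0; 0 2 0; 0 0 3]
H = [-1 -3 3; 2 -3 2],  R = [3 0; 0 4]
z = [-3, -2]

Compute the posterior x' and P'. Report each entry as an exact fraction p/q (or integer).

x' = [50885/26793, 12652/2977, 302996/80379]
P' = [27610/8931 20586/2977 207715/26793; 20586/2977 59356/2977 66522/2977; 207715/26793 66522/2977 2032894/80379]

x̄ = F·x = [7, -6, 2]
P̄ = F·P·Fᵀ + Q = [11 -8 4; -8 63 14; 4 14 43]
y = z − H·x̄ = [-20, -38]
S = H·P̄·Hᵀ + R = [644 633; 633 747]
K = P̄·Hᵀ·S⁻¹ = [-1723/8931 6317/26793; 304/2977 -963/2977; 9695/26793 -19051/80379]
x' = x̄ + K·y = [50885/26793, 12652/2977, 302996/80379]
P' = (I − K·H)·P̄ = [27610/8931 20586/2977 207715/26793; 20586/2977 59356/2977 66522/2977; 207715/26793 66522/2977 2032894/80379]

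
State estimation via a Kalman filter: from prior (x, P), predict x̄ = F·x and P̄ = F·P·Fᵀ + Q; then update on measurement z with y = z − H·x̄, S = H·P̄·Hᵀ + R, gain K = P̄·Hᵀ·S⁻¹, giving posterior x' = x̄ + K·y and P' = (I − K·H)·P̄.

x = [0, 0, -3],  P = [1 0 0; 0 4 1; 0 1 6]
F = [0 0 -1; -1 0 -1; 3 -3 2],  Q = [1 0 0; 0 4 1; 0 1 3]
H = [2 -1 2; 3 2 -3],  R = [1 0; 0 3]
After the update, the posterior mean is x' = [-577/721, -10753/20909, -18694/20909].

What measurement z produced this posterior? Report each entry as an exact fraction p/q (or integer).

z = [-3, -1]

x̄ = F·x = [3, 3, -6]
P̄ = F·P·Fᵀ + Q = [7 6 -9; 6 11 -11; -9 -11 60]
S = H·P̄·Hᵀ + R = [228 -411; -411 1016]
K = P̄·Hᵀ·S⁻¹ = [500/2163 110/721; 2889/20909 2671/20909; 20689/62727 -1923/20909]
x' − x̄ = [-2740/721, -73480/20909, 106760/20909] = K·y
y = (KᵀK)⁻¹·Kᵀ·(x' − x̄) = [6, -34]
z = y + H·x̄ = [6, -34] + [-9, 33] = [-3, -1]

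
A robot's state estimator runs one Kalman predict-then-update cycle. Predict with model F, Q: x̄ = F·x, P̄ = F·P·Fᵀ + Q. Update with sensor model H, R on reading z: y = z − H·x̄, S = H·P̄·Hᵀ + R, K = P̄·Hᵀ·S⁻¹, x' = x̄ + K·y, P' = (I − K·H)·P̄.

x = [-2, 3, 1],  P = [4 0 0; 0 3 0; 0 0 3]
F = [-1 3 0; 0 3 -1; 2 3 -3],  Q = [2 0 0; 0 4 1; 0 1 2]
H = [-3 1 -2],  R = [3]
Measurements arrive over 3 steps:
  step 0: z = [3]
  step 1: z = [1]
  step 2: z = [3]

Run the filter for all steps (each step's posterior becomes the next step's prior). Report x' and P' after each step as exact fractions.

step 0: x' = [121/27, 112/135, -1042/135], P' = [286/27 127/54 -389/27; 127/54 3719/540 34/135; -389/27 34/135 2996/135]
step 1: x' = [-1540026/237119, -289783/237119, 2057529/237119], P' = [11445517/237119 4175079/474238 -16094868/237119; 4175079/474238 1912276/237119 -4199861/474238; -16094868/237119 -4199861/474238 23263036/237119]
step 2: x' = [21565655/8922046, -4789298/22305115, -234176741/44610230], P' = [3735270769/53532276 822728293/66915345 -26371757413/267661380; 822728293/66915345 2888277481/334576725 -4627421524/334576725; -26371757413/267661380 -4627421524/334576725 189754462309/1338306900]

step 0: x̄ = F·x = [11, 8, 2]
step 0: P̄ = F·P·Fᵀ + Q = [33 27 19; 27 34 37; 19 37 72]
step 0: y = z − H·x̄ = [32]
step 0: S = H·P̄·Hᵀ + R = [540]
step 0: K = P̄·Hᵀ·S⁻¹ = [-11/54; -121/540; -41/135]
step 0: x' = x̄ + K·y = [121/27, 112/135, -1042/135]
step 0: P' = (I − K·H)·P̄ = [286/27 127/54 -389/27; 127/54 3719/540 34/135; -389/27 34/135 2996/135]
step 1: x̄ = F·x = [-269/135, 1378/135, 4672/135]
step 1: P̄ = F·P·Fᵀ + Q = [32651/540 21473/540 1277/540; 21473/540 46799/540 91511/540; 1277/540 91511/540 271439/540]
step 1: y = z − H·x̄ = [7294/135]
step 1: S = H·P̄·Hᵀ + R = [237119/135]
step 1: K = P̄·Hᵀ·S⁻¹ = [-39517/474238; -100321/474238; -227599/474238]
step 1: x' = x̄ + K·y = [-1540026/237119, -289783/237119, 2057529/237119]
step 1: P' = (I − K·H)·P̄ = [11445517/237119 4175079/474238 -16094868/237119; 4175079/474238 1912276/237119 -4199861/474238; -16094868/237119 -4199861/474238 23263036/237119]
step 2: x̄ = F·x = [670677/237119, -2926878/237119, -10121988/237119]
step 2: P̄ = F·P·Fᵀ + Q = [16605002/237119 1152789/237119 -28803161/237119; 1152789/237119 54021579/237119 157150850/237119; -28803161/237119 157150850/237119 528821753/237119]
step 2: y = z − H·x̄ = [-14593710/237119]
step 2: S = H·P̄·Hᵀ + R = [1338306900/237119]
step 2: K = P̄·Hᵀ·S⁻¹ = [1788821/267661380; -65934622/334576725; -814083173/1338306900]
step 2: x' = x̄ + K·y = [21565655/8922046, -4789298/22305115, -234176741/44610230]
step 2: P' = (I − K·H)·P̄ = [3735270769/53532276 822728293/66915345 -26371757413/267661380; 822728293/66915345 2888277481/334576725 -4627421524/334576725; -26371757413/267661380 -4627421524/334576725 189754462309/1338306900]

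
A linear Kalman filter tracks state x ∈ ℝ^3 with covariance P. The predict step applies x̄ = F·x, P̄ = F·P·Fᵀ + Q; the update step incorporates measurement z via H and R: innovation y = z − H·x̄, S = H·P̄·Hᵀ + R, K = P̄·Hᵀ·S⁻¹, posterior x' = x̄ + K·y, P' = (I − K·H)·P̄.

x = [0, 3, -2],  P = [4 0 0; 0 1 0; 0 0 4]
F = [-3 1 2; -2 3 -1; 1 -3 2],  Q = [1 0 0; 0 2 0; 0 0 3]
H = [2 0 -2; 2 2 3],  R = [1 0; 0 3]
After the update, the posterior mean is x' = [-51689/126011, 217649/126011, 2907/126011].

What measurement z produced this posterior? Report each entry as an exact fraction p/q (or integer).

z = [-1, 3]

x̄ = F·x = [-1, 11, -13]
P̄ = F·P·Fᵀ + Q = [54 19 1; 19 31 -25; 1 -25 32]
S = H·P̄·Hᵀ + R = [337 202; 202 495]
K = P̄·Hᵀ·S⁻¹ = [22372/126011 28801/126011; 38510/126011 -9351/126011; -40386/126011 28700/126011]
x' − x̄ = [74322/126011, -1168472/126011, 1641050/126011] = K·y
y = (KᵀK)⁻¹·Kᵀ·(x' − x̄) = [-25, 22]
z = y + H·x̄ = [-25, 22] + [24, -19] = [-1, 3]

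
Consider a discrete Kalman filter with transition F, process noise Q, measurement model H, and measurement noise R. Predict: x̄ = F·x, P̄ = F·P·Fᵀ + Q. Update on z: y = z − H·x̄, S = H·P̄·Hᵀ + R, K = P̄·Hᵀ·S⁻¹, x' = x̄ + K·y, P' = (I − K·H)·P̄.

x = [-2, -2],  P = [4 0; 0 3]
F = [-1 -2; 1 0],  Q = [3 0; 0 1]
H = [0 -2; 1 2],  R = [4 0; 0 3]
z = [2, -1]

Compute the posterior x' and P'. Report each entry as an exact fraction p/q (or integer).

x' = [7/3, -41/30]
P' = [61/12 -17/12; -17/12 47/60]

x̄ = F·x = [6, -2]
P̄ = F·P·Fᵀ + Q = [19 -4; -4 5]
y = z − H·x̄ = [-2, -3]
S = H·P̄·Hᵀ + R = [24 -12; -12 26]
K = P̄·Hᵀ·S⁻¹ = [17/24 3/4; -47/120 1/20]
x' = x̄ + K·y = [7/3, -41/30]
P' = (I − K·H)·P̄ = [61/12 -17/12; -17/12 47/60]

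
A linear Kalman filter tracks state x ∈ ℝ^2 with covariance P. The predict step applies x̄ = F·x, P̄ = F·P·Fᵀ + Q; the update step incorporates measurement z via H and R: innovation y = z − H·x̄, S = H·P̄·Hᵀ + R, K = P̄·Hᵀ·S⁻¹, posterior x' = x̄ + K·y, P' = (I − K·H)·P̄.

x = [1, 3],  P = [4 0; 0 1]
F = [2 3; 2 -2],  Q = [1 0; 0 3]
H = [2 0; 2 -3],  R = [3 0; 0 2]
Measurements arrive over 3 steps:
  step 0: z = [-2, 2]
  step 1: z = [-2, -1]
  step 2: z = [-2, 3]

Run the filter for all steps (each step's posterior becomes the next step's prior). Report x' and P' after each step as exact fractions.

step 0: x' = [-13879/18715, -23308/18715], P' = [13602/18715 9024/18715; 9024/18715 10098/18715]
step 1: x' = [-50637152/48235565, -13891419/48235565], P' = [32367507/48235565 20560374/48235565; 20560374/48235565 23238258/48235565]
step 2: x' = [-121108587433/112409437015, -191513570831/112409437015], P' = [75125604297/112409437015 47736405954/112409437015; 47736405954/112409437015 54048590118/112409437015]

step 0: x̄ = F·x = [11, -4]
step 0: P̄ = F·P·Fᵀ + Q = [26 10; 10 23]
step 0: y = z − H·x̄ = [-24, -32]
step 0: S = H·P̄·Hᵀ + R = [107 44; 44 193]
step 0: K = P̄·Hᵀ·S⁻¹ = [9068/18715 66/18715; 6016/18715 -6123/18715]
step 0: x' = x̄ + K·y = [-13879/18715, -23308/18715]
step 0: P' = (I − K·H)·P̄ = [13602/18715 9024/18715; 9024/18715 10098/18715]
step 1: x̄ = F·x = [-97682/18715, 18858/18715]
step 1: P̄ = F·P·Fᵀ + Q = [272293/18715 11868/18715; 11868/18715 78753/18715]
step 1: y = z − H·x̄ = [157934/18715, 233223/18715]
step 1: S = H·P̄·Hᵀ + R = [1145317/18715 1017964/18715; 1017964/18715 1692963/18715]
step 1: K = P̄·Hᵀ·S⁻¹ = [21578338/48235565 1526946/48235565; 13706916/48235565 -14297013/48235565]
step 1: x' = x̄ + K·y = [-50637152/48235565, -13891419/48235565]
step 1: P' = (I − K·H)·P̄ = [32367507/48235565 20560374/48235565; 20560374/48235565 23238258/48235565]
step 2: x̄ = F·x = [-20421223/6890795, -73491466/48235565]
step 2: P̄ = F·P·Fᵀ + Q = [90510629/6890795 4451604/6890795; 4451604/6890795 202646763/48235565]
step 2: y = z − H·x̄ = [27060856/6890795, 210129419/48235565]
step 2: S = H·P̄·Hᵀ + R = [382714901/6890795 335332892/6890795; 335332892/6890795 4080654873/48235565]
step 2: K = P̄·Hᵀ·S⁻¹ = [50083736198/112409437015 3520995366/112409437015; 31824270636/112409437015 -33336479223/112409437015]
step 2: x' = x̄ + K·y = [-121108587433/112409437015, -191513570831/112409437015]
step 2: P' = (I − K·H)·P̄ = [75125604297/112409437015 47736405954/112409437015; 47736405954/112409437015 54048590118/112409437015]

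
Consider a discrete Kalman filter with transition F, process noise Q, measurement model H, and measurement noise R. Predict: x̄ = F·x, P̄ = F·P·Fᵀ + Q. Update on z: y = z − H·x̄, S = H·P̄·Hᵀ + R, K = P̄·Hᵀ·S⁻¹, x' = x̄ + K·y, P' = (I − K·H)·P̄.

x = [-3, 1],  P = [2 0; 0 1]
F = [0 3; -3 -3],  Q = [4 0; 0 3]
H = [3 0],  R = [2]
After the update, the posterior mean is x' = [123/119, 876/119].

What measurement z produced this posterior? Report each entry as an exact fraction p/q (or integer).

x̄ = F·x = [3, 6]
P̄ = F·P·Fᵀ + Q = [13 -9; -9 30]
S = H·P̄·Hᵀ + R = [119]
K = P̄·Hᵀ·S⁻¹ = [39/119; -27/119]
x' − x̄ = [-234/119, 162/119] = K·y
y = (KᵀK)⁻¹·Kᵀ·(x' − x̄) = [-6]
z = y + H·x̄ = [-6] + [9] = [3]

z = [3]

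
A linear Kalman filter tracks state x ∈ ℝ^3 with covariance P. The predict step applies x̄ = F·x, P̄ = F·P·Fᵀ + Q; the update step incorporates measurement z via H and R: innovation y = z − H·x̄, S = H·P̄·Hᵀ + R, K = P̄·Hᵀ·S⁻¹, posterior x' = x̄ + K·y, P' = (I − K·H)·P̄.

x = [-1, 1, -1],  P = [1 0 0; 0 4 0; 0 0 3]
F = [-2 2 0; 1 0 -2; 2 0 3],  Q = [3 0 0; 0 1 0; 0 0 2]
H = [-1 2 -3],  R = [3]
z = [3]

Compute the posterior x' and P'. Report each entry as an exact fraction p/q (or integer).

x̄ = F·x = [4, 1, -5]
P̄ = F·P·Fᵀ + Q = [23 -2 -4; -2 14 -16; -4 -16 33]
y = z − H·x̄ = [-10]
S = H·P̄·Hᵀ + R = [555]
K = P̄·Hᵀ·S⁻¹ = [-1/37; 26/185; -127/555]
x' = x̄ + K·y = [158/37, -15/37, -301/111]
P' = (I − K·H)·P̄ = [836/37 4/37 -275/37; 4/37 562/185 342/185; -275/37 342/185 2186/555]

x' = [158/37, -15/37, -301/111]
P' = [836/37 4/37 -275/37; 4/37 562/185 342/185; -275/37 342/185 2186/555]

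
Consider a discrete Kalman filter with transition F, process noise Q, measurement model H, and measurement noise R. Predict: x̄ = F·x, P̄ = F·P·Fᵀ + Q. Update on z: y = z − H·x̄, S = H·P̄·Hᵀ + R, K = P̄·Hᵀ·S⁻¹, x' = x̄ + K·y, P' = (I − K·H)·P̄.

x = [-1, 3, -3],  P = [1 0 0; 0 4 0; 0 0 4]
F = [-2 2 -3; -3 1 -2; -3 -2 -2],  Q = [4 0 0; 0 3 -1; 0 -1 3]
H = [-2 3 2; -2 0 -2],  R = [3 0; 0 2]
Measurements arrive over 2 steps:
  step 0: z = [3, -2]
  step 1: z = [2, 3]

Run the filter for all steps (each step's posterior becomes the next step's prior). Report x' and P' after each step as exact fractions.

step 0: x̄ = F·x = [17, 12, 3]
step 0: P̄ = F·P·Fᵀ + Q = [60 38 14; 38 32 16; 14 16 44]
step 0: y = z − H·x̄ = [-5, 38]
step 0: S = H·P̄·Hᵀ + R = [331 -260; -260 530]
step 0: K = P̄·Hᵀ·S⁻¹ = [-2682/10783 -21634/53915; -52/10783 -11114/53915; 2708/10783 -5158/53915]
step 0: x' = x̄ + K·y = [161513/53915, 225948/53915, -101959/53915]
step 0: P' = (I − K·H)·P̄ = [328088/53915 409618/53915 -306454/53915; 409618/53915 538488/53915 -398504/53915; -306454/53915 -398504/53915 311612/53915]
step 1: x̄ = F·x = [434747/53915, -54673/53915, -732517/53915]
step 1: P̄ = F·P·Fᵀ + Q = [4314128/53915 443858/53915 -3915898/53915; 443858/53915 358333/53915 -177253/53915; -3915898/53915 -177253/53915 4564873/53915]
step 1: y = z − H·x̄ = [2606377/53915, -86759/10783]
step 1: S = H·P̄·Hᵀ + R = [62776598/53915 -520522/10783; -520522/10783 859330/10783]
step 1: K = P̄·Hᵀ·S⁻¹ = [-62204071/243861162 -414414251/1219305810; -3906587/487722324 -314460967/2438611620; 124668403/487722324 -359089009/2438611620]
step 1: x' = x̄ + K·y = [-311527178/203217635, -147840151/406435270, -18205077/406435270]
step 1: P' = (I − K·H)·P̄ = [2085805091/609652905 4974850387/1219305810 -3757195931/1219305810; 4974850387/1219305810 13037094119/2438611620 -9635239807/2438611620; -3757195931/1219305810 -9635239807/2438611620 7873480871/2438611620]

step 0: x' = [161513/53915, 225948/53915, -101959/53915], P' = [328088/53915 409618/53915 -306454/53915; 409618/53915 538488/53915 -398504/53915; -306454/53915 -398504/53915 311612/53915]
step 1: x' = [-311527178/203217635, -147840151/406435270, -18205077/406435270], P' = [2085805091/609652905 4974850387/1219305810 -3757195931/1219305810; 4974850387/1219305810 13037094119/2438611620 -9635239807/2438611620; -3757195931/1219305810 -9635239807/2438611620 7873480871/2438611620]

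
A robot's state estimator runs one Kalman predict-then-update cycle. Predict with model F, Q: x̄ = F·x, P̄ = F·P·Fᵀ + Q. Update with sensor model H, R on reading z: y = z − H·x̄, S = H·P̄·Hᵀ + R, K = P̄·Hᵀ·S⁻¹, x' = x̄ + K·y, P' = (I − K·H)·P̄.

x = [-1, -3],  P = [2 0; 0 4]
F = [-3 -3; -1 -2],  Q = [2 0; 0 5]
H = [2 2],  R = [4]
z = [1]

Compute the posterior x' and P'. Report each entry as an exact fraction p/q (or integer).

x' = [89/140, -1/280]
P' = [111/35 -179/70; -179/70 411/140]

x̄ = F·x = [12, 7]
P̄ = F·P·Fᵀ + Q = [56 30; 30 23]
y = z − H·x̄ = [-37]
S = H·P̄·Hᵀ + R = [560]
K = P̄·Hᵀ·S⁻¹ = [43/140; 53/280]
x' = x̄ + K·y = [89/140, -1/280]
P' = (I − K·H)·P̄ = [111/35 -179/70; -179/70 411/140]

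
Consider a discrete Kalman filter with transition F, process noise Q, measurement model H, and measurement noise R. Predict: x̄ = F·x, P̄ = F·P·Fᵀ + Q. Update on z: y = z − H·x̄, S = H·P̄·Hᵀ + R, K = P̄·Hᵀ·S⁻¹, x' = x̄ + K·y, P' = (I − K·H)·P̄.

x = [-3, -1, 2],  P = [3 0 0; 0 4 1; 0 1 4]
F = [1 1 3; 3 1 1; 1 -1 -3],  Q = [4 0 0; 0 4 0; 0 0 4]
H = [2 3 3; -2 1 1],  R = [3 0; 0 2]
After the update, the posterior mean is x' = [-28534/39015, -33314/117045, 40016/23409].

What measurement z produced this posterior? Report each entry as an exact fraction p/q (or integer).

z = [3, 3]

x̄ = F·x = [2, -8, -8]
P̄ = F·P·Fᵀ + Q = [53 29 -43; 29 41 -11; -43 -11 53]
S = H·P̄·Hᵀ + R = [695 60; 60 342]
K = P̄·Hᵀ·S⁻¹ = [1616/13005 -2908/7803; 8716/39015 -2834/23409; 200/7803 8656/23409]
x' − x̄ = [-106564/39015, 903046/117045, 227288/23409] = K·y
y = (KᵀK)⁻¹·Kᵀ·(x' − x̄) = [47, 23]
z = y + H·x̄ = [47, 23] + [-44, -20] = [3, 3]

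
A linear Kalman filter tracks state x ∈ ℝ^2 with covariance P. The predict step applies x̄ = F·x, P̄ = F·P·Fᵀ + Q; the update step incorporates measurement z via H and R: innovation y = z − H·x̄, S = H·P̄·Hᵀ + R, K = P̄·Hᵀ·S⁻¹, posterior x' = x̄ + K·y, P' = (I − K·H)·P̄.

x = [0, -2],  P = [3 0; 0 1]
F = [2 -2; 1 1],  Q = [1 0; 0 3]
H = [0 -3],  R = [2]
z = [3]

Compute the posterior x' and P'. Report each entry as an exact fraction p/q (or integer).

x' = [296/65, -67/65]
P' = [961/65 8/65; 8/65 14/65]

x̄ = F·x = [4, -2]
P̄ = F·P·Fᵀ + Q = [17 4; 4 7]
y = z − H·x̄ = [-3]
S = H·P̄·Hᵀ + R = [65]
K = P̄·Hᵀ·S⁻¹ = [-12/65; -21/65]
x' = x̄ + K·y = [296/65, -67/65]
P' = (I − K·H)·P̄ = [961/65 8/65; 8/65 14/65]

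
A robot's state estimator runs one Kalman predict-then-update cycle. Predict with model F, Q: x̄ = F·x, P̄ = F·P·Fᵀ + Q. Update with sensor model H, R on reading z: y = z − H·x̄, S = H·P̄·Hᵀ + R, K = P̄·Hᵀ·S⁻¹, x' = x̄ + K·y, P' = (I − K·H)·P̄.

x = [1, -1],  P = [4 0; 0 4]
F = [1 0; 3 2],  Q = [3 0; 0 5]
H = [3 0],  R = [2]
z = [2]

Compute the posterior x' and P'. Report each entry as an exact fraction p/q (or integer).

x̄ = F·x = [1, 1]
P̄ = F·P·Fᵀ + Q = [7 12; 12 57]
y = z − H·x̄ = [-1]
S = H·P̄·Hᵀ + R = [65]
K = P̄·Hᵀ·S⁻¹ = [21/65; 36/65]
x' = x̄ + K·y = [44/65, 29/65]
P' = (I − K·H)·P̄ = [14/65 24/65; 24/65 2409/65]

x' = [44/65, 29/65]
P' = [14/65 24/65; 24/65 2409/65]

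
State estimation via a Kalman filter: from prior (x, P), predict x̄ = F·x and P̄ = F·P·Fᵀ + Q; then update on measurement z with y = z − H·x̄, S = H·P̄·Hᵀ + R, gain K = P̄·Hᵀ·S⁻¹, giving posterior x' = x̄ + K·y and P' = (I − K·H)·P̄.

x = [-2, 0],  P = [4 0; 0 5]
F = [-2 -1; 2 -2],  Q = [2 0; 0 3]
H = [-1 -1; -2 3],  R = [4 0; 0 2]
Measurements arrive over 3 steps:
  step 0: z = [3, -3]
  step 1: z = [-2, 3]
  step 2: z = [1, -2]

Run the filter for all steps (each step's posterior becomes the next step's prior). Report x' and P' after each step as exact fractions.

step 0: x̄ = F·x = [4, -4]
step 0: P̄ = F·P·Fᵀ + Q = [23 -6; -6 39]
step 0: y = z − H·x̄ = [3, 17]
step 0: S = H·P̄·Hᵀ + R = [54 -65; -65 517]
step 0: K = P̄·Hᵀ·S⁻¹ = [-12949/23693 -4561/23693; -8676/23693 4821/23693]
step 0: x' = x̄ + K·y = [-21612/23693, -38843/23693]
step 0: P' = (I − K·H)·P̄ = [32902/23693 18894/23693; 18894/23693 15810/23693]
step 1: x̄ = F·x = [82067/23693, 34462/23693]
step 1: P̄ = F·P·Fᵀ + Q = [270380/23693 -62200/23693; -62200/23693 114775/23693]
step 1: y = z − H·x̄ = [69143/23693, 131827/23693]
step 1: S = H·P̄·Hᵀ + R = [355527/23693 258635/23693; 258635/23693 2908281/23693]
step 1: K = P̄·Hᵀ·S⁻¹ = [-382910/887329 -4320970/20408567; -251525/887329 3803700/20408567]
step 1: x' = x̄ + K·y = [20947613/20408567, 33965853/20408567]
step 1: P' = (I − K·H)·P̄ = [22865020/20408567 12362700/20408567; 12362700/20408567 10777600/20408567]
step 2: x̄ = F·x = [-75861079/20408567, -26036480/20408567]
step 2: P̄ = F·P·Fᵀ + Q = [192505614/20408567 -45179480/20408567; -45179480/20408567 96894581/20408567]
step 2: y = z − H·x̄ = [-81488992/20408567, -114429852/20408567]
step 2: S = H·P̄·Hᵀ + R = [280675503/20408567 139506965/20408567; 139506965/20408567 2225044579/20408567]
step 2: K = P̄·Hᵀ·S⁻¹ = [-6251955649/14823512918 -3075975841/14823512918; -4121468111/14823512918 2796961911/14823512918]
step 2: x' = x̄ + K·y = [-6445299673/7411756459, -9068587550/7411756459]
step 2: P' = (I − K·H)·P̄ = [8117541947/7411756459 4386369351/7411756459; 4386369351/7411756459 3856566871/7411756459]

step 0: x' = [-21612/23693, -38843/23693], P' = [32902/23693 18894/23693; 18894/23693 15810/23693]
step 1: x' = [20947613/20408567, 33965853/20408567], P' = [22865020/20408567 12362700/20408567; 12362700/20408567 10777600/20408567]
step 2: x' = [-6445299673/7411756459, -9068587550/7411756459], P' = [8117541947/7411756459 4386369351/7411756459; 4386369351/7411756459 3856566871/7411756459]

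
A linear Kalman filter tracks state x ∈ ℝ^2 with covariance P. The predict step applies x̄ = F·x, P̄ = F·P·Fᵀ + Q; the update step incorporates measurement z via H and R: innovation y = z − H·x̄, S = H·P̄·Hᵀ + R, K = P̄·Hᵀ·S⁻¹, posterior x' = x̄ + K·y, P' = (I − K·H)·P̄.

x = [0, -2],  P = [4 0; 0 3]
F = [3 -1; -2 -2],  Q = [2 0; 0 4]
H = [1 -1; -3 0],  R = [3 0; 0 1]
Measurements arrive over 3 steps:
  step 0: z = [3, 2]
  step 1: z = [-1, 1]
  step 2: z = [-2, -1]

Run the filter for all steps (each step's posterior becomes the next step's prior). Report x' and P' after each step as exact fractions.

step 0: x̄ = F·x = [2, 4]
step 0: P̄ = F·P·Fᵀ + Q = [41 -18; -18 32]
step 0: y = z − H·x̄ = [5, 8]
step 0: S = H·P̄·Hᵀ + R = [112 -177; -177 370]
step 0: K = P̄·Hᵀ·S⁻¹ = [59/10111 -3333/10111; -8942/10111 -2802/10111]
step 0: x' = x̄ + K·y = [-6147/10111, -26682/10111]
step 0: P' = (I − K·H)·P̄ = [1111/10111 934/10111; 934/10111 27760/10111]
step 1: x̄ = F·x = [8241/10111, 65658/10111]
step 1: P̄ = F·P·Fᵀ + Q = [52377/10111 45118/10111; 45118/10111 163400/10111]
step 1: y = z − H·x̄ = [47306/10111, 34834/10111]
step 1: S = H·P̄·Hᵀ + R = [155874/10111 -21777/10111; -21777/10111 481504/10111]
step 1: K = P̄·Hᵀ·S⁻¹ = [7259/7376097 -802247/2458699; -5924326/7376097 -780470/2458699]
step 1: x' = x̄ + K·y = [-2245733/7376097, 12113830/7376097]
step 1: P' = (I − K·H)·P̄ = [802247/7376097 780470/7376097; 780470/7376097 18553448/7376097]
step 2: x̄ = F·x = [-18851029/7376097, -19736194/7376097]
step 2: P̄ = F·P·Fᵀ + Q = [35843045/7376097 29171534/7376097; 29171534/7376097 113170928/7376097]
step 2: y = z − H·x̄ = [-5212453/2458699, -21309728/2458699]
step 2: S = H·P̄·Hᵀ + R = [37599732/2458699 -6671511/2458699; -6671511/2458699 109987834/2458699]
step 2: K = P̄·Hᵀ·S⁻¹ = [22463/16806967 -60232963/184876637; -40354618/50420901 -58009126/184876637]
step 2: x' = x̄ + K·y = [13372388/50420901, 29253300/16806967]
step 2: P' = (I − K·H)·P̄ = [60232963/554629911 58009126/554629911; 58009126/554629911 1389711520/554629911]

step 0: x' = [-6147/10111, -26682/10111], P' = [1111/10111 934/10111; 934/10111 27760/10111]
step 1: x' = [-2245733/7376097, 12113830/7376097], P' = [802247/7376097 780470/7376097; 780470/7376097 18553448/7376097]
step 2: x' = [13372388/50420901, 29253300/16806967], P' = [60232963/554629911 58009126/554629911; 58009126/554629911 1389711520/554629911]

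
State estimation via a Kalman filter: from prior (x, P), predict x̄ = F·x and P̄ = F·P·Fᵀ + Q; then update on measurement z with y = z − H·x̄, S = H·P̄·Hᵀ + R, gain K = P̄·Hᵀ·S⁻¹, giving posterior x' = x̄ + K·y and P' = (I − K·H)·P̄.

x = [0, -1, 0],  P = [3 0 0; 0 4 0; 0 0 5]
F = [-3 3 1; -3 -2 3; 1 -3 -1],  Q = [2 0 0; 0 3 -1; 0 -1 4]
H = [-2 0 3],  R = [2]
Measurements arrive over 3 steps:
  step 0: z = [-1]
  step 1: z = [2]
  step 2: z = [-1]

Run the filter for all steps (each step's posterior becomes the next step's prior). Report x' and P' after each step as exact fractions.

step 0: x̄ = F·x = [-3, 2, 3]
step 0: P̄ = F·P·Fᵀ + Q = [70 18 -50; 18 91 -1; -50 -1 48]
step 0: y = z − H·x̄ = [-16]
step 0: S = H·P̄·Hᵀ + R = [1314]
step 0: K = P̄·Hᵀ·S⁻¹ = [-145/657; -13/438; 122/657]
step 0: x' = x̄ + K·y = [349/657, 542/219, 19/657]
step 0: P' = (I − K·H)·P̄ = [3940/657 2057/219 2530/657; 2057/219 13117/146 1367/219; 2530/657 1367/219 1768/657]
step 1: x̄ = F·x = [3850/657, -1414/219, -1516/219]
step 1: P̄ = F·P·Fᵀ + Q = [936257/1314 -111187/219 -323507/438; -111187/219 29861/73 40672/73; -323507/438 40672/73 116021/146]
step 1: y = z − H·x̄ = [22658/657]
step 1: S = H·P̄·Hᵀ + R = [24791609/1314]
step 1: K = P̄·Hᵀ·S⁻¹ = [-4784077/24791609; 3530532/24791609; 5073609/24791609]
step 1: x' = x̄ + K·y = [-19710688/24791609, -38312346/24791609, 3357070/24791609]
step 1: P' = (I − K·H)·P̄ = [246518056/24791609 267358569/24791609 161155986/24791609; 267358569/24791609 655086797/24791609 180592734/24791609; 161155986/24791609 180592734/24791609 110819730/24791609]
step 2: x̄ = F·x = [-52447904/24791609, 145827966/24791609, 91869280/24791609]
step 2: P̄ = F·P·Fᵀ + Q = [3579012871/24791609 -2851197489/24791609 -3976784703/24791609; -2851197489/24791609 4051144361/24791609 4408012576/24791609; -3976784703/24791609 4408012576/24791609 5509378413/24791609]
step 2: y = z − H·x̄ = [-405295257/24791609]
step 2: S = H·P̄·Hᵀ + R = [111671456855/24791609]
step 2: K = P̄·Hᵀ·S⁻¹ = [-19088379851/111671456855; 18926432706/111671456855; 4896340929/22334291371]
step 2: x' = x̄ + K·y = [75811778443/111671456855, 347457400032/111671456855, 2717512703/22334291371]
step 2: P' = (I − K·H)·P̄ = [1424164767656/111671456855 1729519021479/111671456855 187343518374/22334291371; 1729519021479/111671456855 3799161956291/111671456855 233126060558/22334291371; 187343518374/22334291371 233126060558/22334291371 128159906202/22334291371]

step 0: x' = [349/657, 542/219, 19/657], P' = [3940/657 2057/219 2530/657; 2057/219 13117/146 1367/219; 2530/657 1367/219 1768/657]
step 1: x' = [-19710688/24791609, -38312346/24791609, 3357070/24791609], P' = [246518056/24791609 267358569/24791609 161155986/24791609; 267358569/24791609 655086797/24791609 180592734/24791609; 161155986/24791609 180592734/24791609 110819730/24791609]
step 2: x' = [75811778443/111671456855, 347457400032/111671456855, 2717512703/22334291371], P' = [1424164767656/111671456855 1729519021479/111671456855 187343518374/22334291371; 1729519021479/111671456855 3799161956291/111671456855 233126060558/22334291371; 187343518374/22334291371 233126060558/22334291371 128159906202/22334291371]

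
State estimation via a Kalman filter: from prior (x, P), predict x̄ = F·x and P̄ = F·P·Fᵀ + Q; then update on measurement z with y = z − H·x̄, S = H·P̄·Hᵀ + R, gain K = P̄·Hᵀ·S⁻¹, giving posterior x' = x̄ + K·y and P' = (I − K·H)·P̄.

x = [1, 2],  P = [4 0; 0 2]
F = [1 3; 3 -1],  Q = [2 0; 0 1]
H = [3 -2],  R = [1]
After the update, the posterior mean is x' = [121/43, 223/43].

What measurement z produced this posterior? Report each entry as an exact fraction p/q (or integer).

z = [-2]

x̄ = F·x = [7, 1]
P̄ = F·P·Fᵀ + Q = [24 6; 6 39]
S = H·P̄·Hᵀ + R = [301]
K = P̄·Hᵀ·S⁻¹ = [60/301; -60/301]
x' − x̄ = [-180/43, 180/43] = K·y
y = (KᵀK)⁻¹·Kᵀ·(x' − x̄) = [-21]
z = y + H·x̄ = [-21] + [19] = [-2]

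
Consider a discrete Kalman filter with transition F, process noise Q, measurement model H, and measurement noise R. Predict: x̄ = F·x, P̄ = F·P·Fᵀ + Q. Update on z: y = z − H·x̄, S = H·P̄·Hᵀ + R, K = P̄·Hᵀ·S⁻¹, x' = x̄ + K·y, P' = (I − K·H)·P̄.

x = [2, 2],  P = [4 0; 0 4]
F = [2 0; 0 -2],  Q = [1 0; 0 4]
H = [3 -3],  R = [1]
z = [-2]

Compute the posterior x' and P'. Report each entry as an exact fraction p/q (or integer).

x̄ = F·x = [4, -4]
P̄ = F·P·Fᵀ + Q = [17 0; 0 20]
y = z − H·x̄ = [-26]
S = H·P̄·Hᵀ + R = [334]
K = P̄·Hᵀ·S⁻¹ = [51/334; -30/167]
x' = x̄ + K·y = [5/167, 112/167]
P' = (I − K·H)·P̄ = [3077/334 1530/167; 1530/167 1540/167]

x' = [5/167, 112/167]
P' = [3077/334 1530/167; 1530/167 1540/167]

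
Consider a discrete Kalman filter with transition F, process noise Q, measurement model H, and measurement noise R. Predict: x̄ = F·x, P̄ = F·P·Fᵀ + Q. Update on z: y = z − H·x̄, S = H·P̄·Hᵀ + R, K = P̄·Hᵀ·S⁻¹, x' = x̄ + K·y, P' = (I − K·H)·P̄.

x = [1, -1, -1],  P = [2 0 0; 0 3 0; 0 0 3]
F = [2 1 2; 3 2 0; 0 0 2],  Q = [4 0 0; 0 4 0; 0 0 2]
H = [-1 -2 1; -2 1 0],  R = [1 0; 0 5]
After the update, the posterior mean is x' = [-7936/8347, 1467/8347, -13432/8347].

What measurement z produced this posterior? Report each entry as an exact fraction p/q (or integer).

x̄ = F·x = [-1, 1, -2]
P̄ = F·P·Fᵀ + Q = [27 18 12; 18 34 0; 12 0 14]
S = H·P̄·Hᵀ + R = [226 16; 16 75]
K = P̄·Hᵀ·S⁻¹ = [-3249/16694 -3660/8347; -3209/8347 462/8347; 267/8347 -2728/8347]
x' − x̄ = [411/8347, -6880/8347, 3262/8347] = K·y
y = (KᵀK)⁻¹·Kᵀ·(x' − x̄) = [2, -1]
z = y + H·x̄ = [2, -1] + [-3, 3] = [-1, 2]

z = [-1, 2]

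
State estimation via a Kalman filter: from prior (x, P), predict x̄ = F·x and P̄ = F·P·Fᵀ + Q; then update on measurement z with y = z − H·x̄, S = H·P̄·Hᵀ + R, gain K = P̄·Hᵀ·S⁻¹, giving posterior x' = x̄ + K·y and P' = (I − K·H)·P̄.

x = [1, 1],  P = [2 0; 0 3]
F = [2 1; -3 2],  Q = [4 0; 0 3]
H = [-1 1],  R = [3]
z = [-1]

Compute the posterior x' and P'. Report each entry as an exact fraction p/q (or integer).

x̄ = F·x = [3, -1]
P̄ = F·P·Fᵀ + Q = [15 -6; -6 33]
y = z − H·x̄ = [3]
S = H·P̄·Hᵀ + R = [63]
K = P̄·Hᵀ·S⁻¹ = [-1/3; 13/21]
x' = x̄ + K·y = [2, 6/7]
P' = (I − K·H)·P̄ = [8 7; 7 62/7]

x' = [2, 6/7]
P' = [8 7; 7 62/7]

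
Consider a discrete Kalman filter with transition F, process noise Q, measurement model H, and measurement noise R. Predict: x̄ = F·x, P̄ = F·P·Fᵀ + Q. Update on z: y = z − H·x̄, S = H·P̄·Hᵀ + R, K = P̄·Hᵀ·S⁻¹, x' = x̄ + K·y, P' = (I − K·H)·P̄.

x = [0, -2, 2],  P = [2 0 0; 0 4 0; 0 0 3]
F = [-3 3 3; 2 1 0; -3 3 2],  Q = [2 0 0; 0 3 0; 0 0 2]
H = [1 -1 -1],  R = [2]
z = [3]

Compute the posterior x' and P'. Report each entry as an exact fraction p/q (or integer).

x̄ = F·x = [0, -2, -2]
P̄ = F·P·Fᵀ + Q = [83 0 72; 0 15 0; 72 0 68]
y = z − H·x̄ = [-1]
S = H·P̄·Hᵀ + R = [24]
K = P̄·Hᵀ·S⁻¹ = [11/24; -5/8; 1/6]
x' = x̄ + K·y = [-11/24, -11/8, -13/6]
P' = (I − K·H)·P̄ = [1871/24 55/8 421/6; 55/8 45/8 5/2; 421/6 5/2 202/3]

x' = [-11/24, -11/8, -13/6]
P' = [1871/24 55/8 421/6; 55/8 45/8 5/2; 421/6 5/2 202/3]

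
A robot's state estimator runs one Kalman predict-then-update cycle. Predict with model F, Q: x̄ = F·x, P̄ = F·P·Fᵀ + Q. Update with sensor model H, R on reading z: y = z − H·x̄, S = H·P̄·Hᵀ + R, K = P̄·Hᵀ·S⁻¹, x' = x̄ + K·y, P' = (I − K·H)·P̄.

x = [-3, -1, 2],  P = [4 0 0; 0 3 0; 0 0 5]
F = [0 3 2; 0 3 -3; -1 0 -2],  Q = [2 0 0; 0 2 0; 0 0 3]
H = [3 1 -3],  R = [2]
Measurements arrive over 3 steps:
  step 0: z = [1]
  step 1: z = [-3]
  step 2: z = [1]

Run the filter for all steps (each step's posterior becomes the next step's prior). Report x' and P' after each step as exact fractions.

step 0: x' = [869/461, -4199/461, -683/461], P' = [1781/461 1167/461 2102/461; 1167/461 67603/922 24885/922; 2102/461 24885/922 12573/922]
step 1: x' = [-9812692/3320141, -33673854/3320141, -17703157/3320141], P' = [81776507/16600705 241783338/16600705 159717007/16600705; 241783338/16600705 1227087727/16600705 649575723/16600705; 159717007/16600705 649575723/16600705 376864652/16600705]
step 2: x' = [26563414037/37511756749, -21930107989/37511756749, 6948183417/37511756749], P' = [1186169237881/375117567490 1135728270243/187558783745 1885107391313/375117567490; 1135728270243/187558783745 6168401410973/187558783745 3182220264084/187558783745; 1885107391313/375117567490 3182220264084/187558783745 4025297748779/375117567490]

step 0: x̄ = F·x = [1, -9, -1]
step 0: P̄ = F·P·Fᵀ + Q = [49 -3 -20; -3 74 30; -20 30 27]
step 0: y = z − H·x̄ = [4]
step 0: S = H·P̄·Hᵀ + R = [922]
step 0: K = P̄·Hᵀ·S⁻¹ = [102/461; -25/922; -111/922]
step 0: x' = x̄ + K·y = [869/461, -4199/461, -683/461]
step 0: P' = (I − K·H)·P̄ = [1781/461 1167/461 2102/461; 1167/461 67603/922 24885/922; 2102/461 24885/922 12573/922]
step 1: x̄ = F·x = [-13963/461, -10548/461, 497/461]
step 1: P̄ = F·P·Fᵀ + Q = [959183/922 229167/461 -107506/461; 229167/461 137749/461 -34131/461; -107506/461 -34131/461 36718/461]
step 1: y = z − H·x̄ = [52545/461]
step 1: S = H·P̄·Hᵀ + R = [16600705/922]
step 1: K = P̄·Hᵀ·S⁻¹ = [3980919/16600705; 1855286/16600705; -933606/16600705]
step 1: x' = x̄ + K·y = [-9812692/3320141, -33673854/3320141, -17703157/3320141]
step 1: P' = (I − K·H)·P̄ = [81776507/16600705 241783338/16600705 159717007/16600705; 241783338/16600705 1227087727/16600705 649575723/16600705; 159717007/16600705 649575723/16600705 376864652/16600705]
step 2: x̄ = F·x = [-136427876/3320141, -47912091/3320141, 45219006/3320141]
step 2: P̄ = F·P·Fᵀ + Q = [20379358237/16600705 6833874462/16600705 -6449696974/16600705; 6833874462/16600705 2776409807/16600705 -1882465419/16600705; -6449696974/16600705 -1882465419/16600705 2277905258/16600705]
step 2: y = z − H·x̄ = [596172878/3320141]
step 2: S = H·P̄·Hᵀ + R = [75023513498/3320141]
step 2: K = P̄·Hᵀ·S⁻¹ = [17464208019/75023513498; 2892542945/37511756749; -5613054423/75023513498]
step 2: x' = x̄ + K·y = [26563414037/37511756749, -21930107989/37511756749, 6948183417/37511756749]
step 2: P' = (I − K·H)·P̄ = [1186169237881/375117567490 1135728270243/187558783745 1885107391313/375117567490; 1135728270243/187558783745 6168401410973/187558783745 3182220264084/187558783745; 1885107391313/375117567490 3182220264084/187558783745 4025297748779/375117567490]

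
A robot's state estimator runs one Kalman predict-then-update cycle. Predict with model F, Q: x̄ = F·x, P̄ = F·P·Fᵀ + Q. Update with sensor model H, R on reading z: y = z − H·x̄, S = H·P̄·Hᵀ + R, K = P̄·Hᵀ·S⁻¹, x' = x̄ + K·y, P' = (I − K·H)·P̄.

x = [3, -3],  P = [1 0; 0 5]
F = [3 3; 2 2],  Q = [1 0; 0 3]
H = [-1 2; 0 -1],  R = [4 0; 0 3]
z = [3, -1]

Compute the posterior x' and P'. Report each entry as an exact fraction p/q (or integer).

x' = [18/61, 153/122]
P' = [614/61 261/61; 261/61 297/122]

x̄ = F·x = [0, 0]
P̄ = F·P·Fᵀ + Q = [55 36; 36 27]
y = z − H·x̄ = [3, -1]
S = H·P̄·Hᵀ + R = [23 -18; -18 30]
K = P̄·Hᵀ·S⁻¹ = [-23/61 -87/61; 9/61 -99/122]
x' = x̄ + K·y = [18/61, 153/122]
P' = (I − K·H)·P̄ = [614/61 261/61; 261/61 297/122]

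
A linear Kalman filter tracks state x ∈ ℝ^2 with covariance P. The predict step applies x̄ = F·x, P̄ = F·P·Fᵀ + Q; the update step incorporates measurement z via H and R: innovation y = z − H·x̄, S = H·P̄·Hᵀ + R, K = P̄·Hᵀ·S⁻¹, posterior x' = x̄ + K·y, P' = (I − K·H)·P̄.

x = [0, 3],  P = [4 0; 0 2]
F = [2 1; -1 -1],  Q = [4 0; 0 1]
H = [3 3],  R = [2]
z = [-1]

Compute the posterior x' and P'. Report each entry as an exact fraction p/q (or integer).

x' = [213/83, -240/83]
P' = [530/83 -506/83; -506/83 500/83]

x̄ = F·x = [3, -3]
P̄ = F·P·Fᵀ + Q = [22 -10; -10 7]
y = z − H·x̄ = [-1]
S = H·P̄·Hᵀ + R = [83]
K = P̄·Hᵀ·S⁻¹ = [36/83; -9/83]
x' = x̄ + K·y = [213/83, -240/83]
P' = (I − K·H)·P̄ = [530/83 -506/83; -506/83 500/83]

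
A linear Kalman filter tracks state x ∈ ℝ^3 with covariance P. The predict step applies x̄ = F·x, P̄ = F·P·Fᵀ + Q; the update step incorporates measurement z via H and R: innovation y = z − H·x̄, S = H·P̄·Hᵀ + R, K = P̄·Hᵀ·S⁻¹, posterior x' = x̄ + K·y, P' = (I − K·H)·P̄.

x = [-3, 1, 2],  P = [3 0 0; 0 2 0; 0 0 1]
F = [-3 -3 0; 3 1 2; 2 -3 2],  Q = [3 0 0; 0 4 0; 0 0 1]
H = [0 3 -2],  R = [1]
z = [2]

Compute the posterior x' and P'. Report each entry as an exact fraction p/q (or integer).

x̄ = F·x = [6, -4, -5]
P̄ = F·P·Fᵀ + Q = [48 -33 0; -33 37 16; 0 16 35]
y = z − H·x̄ = [4]
S = H·P̄·Hᵀ + R = [282]
K = P̄·Hᵀ·S⁻¹ = [-33/94; 79/282; -11/141]
x' = x̄ + K·y = [216/47, -406/141, -749/141]
P' = (I − K·H)·P̄ = [1245/94 -495/94 -363/47; -495/94 4193/282 3125/141; -363/47 3125/141 4693/141]

x' = [216/47, -406/141, -749/141]
P' = [1245/94 -495/94 -363/47; -495/94 4193/282 3125/141; -363/47 3125/141 4693/141]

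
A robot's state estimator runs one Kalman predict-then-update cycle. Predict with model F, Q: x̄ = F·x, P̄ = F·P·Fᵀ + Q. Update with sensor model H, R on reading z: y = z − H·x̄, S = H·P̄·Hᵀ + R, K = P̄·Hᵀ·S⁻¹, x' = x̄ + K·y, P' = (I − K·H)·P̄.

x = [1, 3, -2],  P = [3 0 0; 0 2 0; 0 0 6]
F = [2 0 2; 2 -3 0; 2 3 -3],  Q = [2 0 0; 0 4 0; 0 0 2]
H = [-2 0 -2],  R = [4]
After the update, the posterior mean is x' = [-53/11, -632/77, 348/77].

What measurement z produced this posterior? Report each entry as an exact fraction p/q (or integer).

x̄ = F·x = [-2, -7, 17]
P̄ = F·P·Fᵀ + Q = [38 12 -24; 12 34 -6; -24 -6 86]
S = H·P̄·Hᵀ + R = [308]
K = P̄·Hᵀ·S⁻¹ = [-1/11; -3/77; -31/77]
x' − x̄ = [-31/11, -93/77, -961/77] = K·y
y = (KᵀK)⁻¹·Kᵀ·(x' − x̄) = [31]
z = y + H·x̄ = [31] + [-30] = [1]

z = [1]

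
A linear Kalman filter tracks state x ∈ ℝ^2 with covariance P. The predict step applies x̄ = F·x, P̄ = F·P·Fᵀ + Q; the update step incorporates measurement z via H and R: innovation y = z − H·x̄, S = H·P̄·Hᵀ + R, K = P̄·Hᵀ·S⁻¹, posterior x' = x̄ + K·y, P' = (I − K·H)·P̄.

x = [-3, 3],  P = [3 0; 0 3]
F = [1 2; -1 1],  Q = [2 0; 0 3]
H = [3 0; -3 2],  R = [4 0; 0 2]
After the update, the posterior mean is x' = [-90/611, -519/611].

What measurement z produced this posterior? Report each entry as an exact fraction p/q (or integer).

x̄ = F·x = [3, 6]
P̄ = F·P·Fᵀ + Q = [17 3; 3 9]
S = H·P̄·Hᵀ + R = [157 -135; -135 155]
K = P̄·Hᵀ·S⁻¹ = [183/611 -18/611; 261/611 1314/3055]
x' − x̄ = [-1923/611, -4185/611] = K·y
y = (KᵀK)⁻¹·Kᵀ·(x' − x̄) = [-11, -5]
z = y + H·x̄ = [-11, -5] + [9, 3] = [-2, -2]

z = [-2, -2]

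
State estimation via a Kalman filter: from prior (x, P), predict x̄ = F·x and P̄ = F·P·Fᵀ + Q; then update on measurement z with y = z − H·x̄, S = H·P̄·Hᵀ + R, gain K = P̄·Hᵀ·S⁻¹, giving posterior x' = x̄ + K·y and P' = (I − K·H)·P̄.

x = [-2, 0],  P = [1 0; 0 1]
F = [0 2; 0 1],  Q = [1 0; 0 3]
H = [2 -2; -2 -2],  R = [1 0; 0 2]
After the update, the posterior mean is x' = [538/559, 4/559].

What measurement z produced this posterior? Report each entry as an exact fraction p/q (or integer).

x̄ = F·x = [0, 0]
P̄ = F·P·Fᵀ + Q = [5 2; 2 4]
S = H·P̄·Hᵀ + R = [21 -4; -4 54]
K = P̄·Hᵀ·S⁻¹ = [134/559 -135/559; -132/559 -134/559]
x' − x̄ = [538/559, 4/559] = K·y
y = (KᵀK)⁻¹·Kᵀ·(x' − x̄) = [2, -2]
z = y + H·x̄ = [2, -2] + [0, 0] = [2, -2]

z = [2, -2]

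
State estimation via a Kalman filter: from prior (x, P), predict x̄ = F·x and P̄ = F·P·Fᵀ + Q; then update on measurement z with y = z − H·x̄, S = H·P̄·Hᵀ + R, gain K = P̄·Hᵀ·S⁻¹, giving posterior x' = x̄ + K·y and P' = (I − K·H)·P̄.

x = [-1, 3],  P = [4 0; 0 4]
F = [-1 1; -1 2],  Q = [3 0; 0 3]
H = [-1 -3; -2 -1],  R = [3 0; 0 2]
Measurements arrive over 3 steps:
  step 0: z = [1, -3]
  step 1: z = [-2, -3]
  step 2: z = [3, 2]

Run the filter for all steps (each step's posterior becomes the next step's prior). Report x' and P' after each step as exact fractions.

step 0: x̄ = F·x = [4, 7]
step 0: P̄ = F·P·Fᵀ + Q = [11 12; 12 23]
step 0: y = z − H·x̄ = [26, 12]
step 0: S = H·P̄·Hᵀ + R = [293 175; 175 117]
step 0: K = P̄·Hᵀ·S⁻¹ = [451/3656 -1737/3656; -313/914 101/914]
step 0: x' = x̄ + K·y = [2753/1828, -264/457]
step 0: P' = (I − K·H)·P̄ = [2355/3656 -309/914; -309/914 208/457]
step 1: x̄ = F·x = [-3809/1828, -4865/1828]
step 1: P̄ = F·P·Fᵀ + Q = [17459/3656 9391/3656; 9391/3656 24923/3656]
step 1: y = z − H·x̄ = [-5515/457, -17967/1828]
step 1: S = H·P̄·Hᵀ + R = [38635/457 21928/457; 21928/457 139635/3656]
step 1: K = P̄·Hᵀ·S⁻¹ = [383216/3387529 -1556367/3387529; -1117280/3387529 343365/3387529]
step 1: x' = x̄ + K·y = [3614006/3387529, 1092795/3387529]
step 1: P' = (I − K·H)·P̄ = [2097570/3387529 -1082406/3387529; -1082406/3387529 1478082/3387529]
step 2: x̄ = F·x = [-2521211/3387529, -1428416/3387529]
step 2: P̄ = F·P·Fᵀ + Q = [15903051/3387529 8300952/3387529; 8300952/3387529 22502109/3387529]
step 2: y = z − H·x̄ = [3356128/3387529, 304220/3387529]
step 2: S = H·P̄·Hᵀ + R = [278390331/3387529 157419093/3387529; 157419093/3387529 126093179/3387529]
step 2: K = P̄·Hᵀ·S⁻¹ = [114957887/1015720800 -155530843/338573600; -27905153/84643400 8588151/84643400]
step 2: x' = x̄ + K·y = [-170993359/253930200, -15641679/21160850]
step 2: P' = (I − K·H)·P̄ = [209628589/338573600 -27048873/84643400; -27048873/84643400 9230361/21160850]

step 0: x' = [2753/1828, -264/457], P' = [2355/3656 -309/914; -309/914 208/457]
step 1: x' = [3614006/3387529, 1092795/3387529], P' = [2097570/3387529 -1082406/3387529; -1082406/3387529 1478082/3387529]
step 2: x' = [-170993359/253930200, -15641679/21160850], P' = [209628589/338573600 -27048873/84643400; -27048873/84643400 9230361/21160850]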